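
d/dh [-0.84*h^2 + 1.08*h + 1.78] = 1.08 - 1.68*h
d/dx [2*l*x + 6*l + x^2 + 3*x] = 2*l + 2*x + 3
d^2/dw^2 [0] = 0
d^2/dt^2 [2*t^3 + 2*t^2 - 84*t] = 12*t + 4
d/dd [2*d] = 2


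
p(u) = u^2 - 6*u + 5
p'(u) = 2*u - 6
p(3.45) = -3.80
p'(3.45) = 0.90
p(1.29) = -1.08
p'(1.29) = -3.42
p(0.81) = 0.80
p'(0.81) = -4.38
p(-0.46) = 7.97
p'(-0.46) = -6.92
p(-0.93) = 11.44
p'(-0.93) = -7.86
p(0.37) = 2.92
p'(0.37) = -5.26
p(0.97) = 0.12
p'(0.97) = -4.06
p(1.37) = -1.34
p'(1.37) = -3.26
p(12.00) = 77.00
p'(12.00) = 18.00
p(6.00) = 5.00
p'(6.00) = 6.00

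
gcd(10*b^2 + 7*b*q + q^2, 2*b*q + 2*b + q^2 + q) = 2*b + q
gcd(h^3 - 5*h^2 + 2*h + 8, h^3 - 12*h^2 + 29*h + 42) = h + 1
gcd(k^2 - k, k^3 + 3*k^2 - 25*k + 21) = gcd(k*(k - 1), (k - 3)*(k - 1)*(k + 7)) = k - 1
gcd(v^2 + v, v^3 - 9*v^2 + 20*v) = v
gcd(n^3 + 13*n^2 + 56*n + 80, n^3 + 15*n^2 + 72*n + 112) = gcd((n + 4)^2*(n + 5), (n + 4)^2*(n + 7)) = n^2 + 8*n + 16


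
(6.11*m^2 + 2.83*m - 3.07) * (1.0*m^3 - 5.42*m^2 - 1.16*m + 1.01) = 6.11*m^5 - 30.2862*m^4 - 25.4962*m^3 + 19.5277*m^2 + 6.4195*m - 3.1007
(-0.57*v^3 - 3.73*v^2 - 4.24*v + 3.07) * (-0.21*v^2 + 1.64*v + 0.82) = 0.1197*v^5 - 0.1515*v^4 - 5.6942*v^3 - 10.6569*v^2 + 1.558*v + 2.5174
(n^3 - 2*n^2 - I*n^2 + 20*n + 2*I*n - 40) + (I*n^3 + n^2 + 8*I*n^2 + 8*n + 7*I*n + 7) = n^3 + I*n^3 - n^2 + 7*I*n^2 + 28*n + 9*I*n - 33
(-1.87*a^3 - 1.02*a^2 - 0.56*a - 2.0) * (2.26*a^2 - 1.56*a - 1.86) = -4.2262*a^5 + 0.612000000000001*a^4 + 3.8038*a^3 - 1.7492*a^2 + 4.1616*a + 3.72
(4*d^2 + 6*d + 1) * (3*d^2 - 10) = 12*d^4 + 18*d^3 - 37*d^2 - 60*d - 10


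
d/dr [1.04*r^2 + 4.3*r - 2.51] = 2.08*r + 4.3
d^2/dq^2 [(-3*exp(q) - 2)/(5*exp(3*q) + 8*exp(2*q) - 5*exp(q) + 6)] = (-300*exp(6*q) - 810*exp(5*q) - 1372*exp(4*q) + 638*exp(3*q) + 1644*exp(2*q) + 244*exp(q) - 168)*exp(q)/(125*exp(9*q) + 600*exp(8*q) + 585*exp(7*q) - 238*exp(6*q) + 855*exp(5*q) + 852*exp(4*q) - 1025*exp(3*q) + 1314*exp(2*q) - 540*exp(q) + 216)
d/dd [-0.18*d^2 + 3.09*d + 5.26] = 3.09 - 0.36*d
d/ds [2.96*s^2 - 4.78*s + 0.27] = 5.92*s - 4.78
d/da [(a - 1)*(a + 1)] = 2*a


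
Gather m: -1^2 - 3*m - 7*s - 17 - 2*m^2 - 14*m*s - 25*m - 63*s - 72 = -2*m^2 + m*(-14*s - 28) - 70*s - 90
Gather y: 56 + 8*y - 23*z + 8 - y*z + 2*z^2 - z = y*(8 - z) + 2*z^2 - 24*z + 64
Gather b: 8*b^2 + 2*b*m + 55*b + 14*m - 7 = 8*b^2 + b*(2*m + 55) + 14*m - 7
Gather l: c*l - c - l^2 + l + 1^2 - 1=-c - l^2 + l*(c + 1)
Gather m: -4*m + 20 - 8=12 - 4*m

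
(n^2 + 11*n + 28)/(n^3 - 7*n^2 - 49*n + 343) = (n + 4)/(n^2 - 14*n + 49)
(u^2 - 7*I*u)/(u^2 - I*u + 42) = u/(u + 6*I)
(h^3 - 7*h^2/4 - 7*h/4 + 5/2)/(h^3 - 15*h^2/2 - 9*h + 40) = (4*h^2 + h - 5)/(2*(2*h^2 - 11*h - 40))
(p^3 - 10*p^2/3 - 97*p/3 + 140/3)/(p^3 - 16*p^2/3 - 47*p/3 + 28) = (p + 5)/(p + 3)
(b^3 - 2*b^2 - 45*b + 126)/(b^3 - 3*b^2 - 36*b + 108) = (b + 7)/(b + 6)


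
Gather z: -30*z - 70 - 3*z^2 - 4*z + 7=-3*z^2 - 34*z - 63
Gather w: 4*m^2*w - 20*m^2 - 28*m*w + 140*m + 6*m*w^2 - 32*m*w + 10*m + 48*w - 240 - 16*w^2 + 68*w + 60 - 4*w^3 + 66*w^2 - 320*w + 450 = -20*m^2 + 150*m - 4*w^3 + w^2*(6*m + 50) + w*(4*m^2 - 60*m - 204) + 270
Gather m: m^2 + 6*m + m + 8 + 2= m^2 + 7*m + 10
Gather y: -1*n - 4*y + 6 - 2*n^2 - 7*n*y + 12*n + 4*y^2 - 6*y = -2*n^2 + 11*n + 4*y^2 + y*(-7*n - 10) + 6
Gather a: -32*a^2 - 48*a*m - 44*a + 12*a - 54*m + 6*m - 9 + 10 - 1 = -32*a^2 + a*(-48*m - 32) - 48*m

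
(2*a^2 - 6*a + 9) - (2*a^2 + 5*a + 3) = 6 - 11*a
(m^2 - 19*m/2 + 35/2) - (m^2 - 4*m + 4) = 27/2 - 11*m/2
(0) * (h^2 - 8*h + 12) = 0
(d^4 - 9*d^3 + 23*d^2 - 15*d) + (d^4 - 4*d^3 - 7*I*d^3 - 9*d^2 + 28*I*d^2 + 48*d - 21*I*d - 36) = 2*d^4 - 13*d^3 - 7*I*d^3 + 14*d^2 + 28*I*d^2 + 33*d - 21*I*d - 36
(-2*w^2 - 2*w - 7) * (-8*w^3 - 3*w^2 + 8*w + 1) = 16*w^5 + 22*w^4 + 46*w^3 + 3*w^2 - 58*w - 7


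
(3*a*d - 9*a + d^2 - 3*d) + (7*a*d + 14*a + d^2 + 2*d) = 10*a*d + 5*a + 2*d^2 - d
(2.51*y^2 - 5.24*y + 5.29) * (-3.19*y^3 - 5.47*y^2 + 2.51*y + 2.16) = -8.0069*y^5 + 2.9859*y^4 + 18.0878*y^3 - 36.6671*y^2 + 1.9595*y + 11.4264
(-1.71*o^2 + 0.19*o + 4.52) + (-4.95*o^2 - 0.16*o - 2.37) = -6.66*o^2 + 0.03*o + 2.15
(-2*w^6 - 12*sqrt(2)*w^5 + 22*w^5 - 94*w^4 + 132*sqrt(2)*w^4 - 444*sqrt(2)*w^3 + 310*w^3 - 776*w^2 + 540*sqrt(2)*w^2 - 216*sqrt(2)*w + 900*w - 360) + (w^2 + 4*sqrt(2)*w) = -2*w^6 - 12*sqrt(2)*w^5 + 22*w^5 - 94*w^4 + 132*sqrt(2)*w^4 - 444*sqrt(2)*w^3 + 310*w^3 - 775*w^2 + 540*sqrt(2)*w^2 - 212*sqrt(2)*w + 900*w - 360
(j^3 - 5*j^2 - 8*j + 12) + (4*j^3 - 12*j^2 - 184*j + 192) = 5*j^3 - 17*j^2 - 192*j + 204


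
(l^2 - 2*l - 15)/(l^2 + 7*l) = (l^2 - 2*l - 15)/(l*(l + 7))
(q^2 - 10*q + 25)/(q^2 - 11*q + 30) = (q - 5)/(q - 6)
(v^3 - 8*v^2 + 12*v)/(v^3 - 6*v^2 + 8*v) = (v - 6)/(v - 4)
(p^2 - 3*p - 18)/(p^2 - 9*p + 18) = (p + 3)/(p - 3)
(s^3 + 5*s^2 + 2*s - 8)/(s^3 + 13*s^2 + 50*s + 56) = (s - 1)/(s + 7)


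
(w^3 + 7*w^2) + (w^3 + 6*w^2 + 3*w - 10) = 2*w^3 + 13*w^2 + 3*w - 10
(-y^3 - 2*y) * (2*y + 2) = -2*y^4 - 2*y^3 - 4*y^2 - 4*y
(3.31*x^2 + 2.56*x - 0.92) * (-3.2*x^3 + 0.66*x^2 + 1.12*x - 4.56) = -10.592*x^5 - 6.0074*x^4 + 8.3408*x^3 - 12.8336*x^2 - 12.704*x + 4.1952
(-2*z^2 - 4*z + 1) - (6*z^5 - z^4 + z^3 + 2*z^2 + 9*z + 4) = -6*z^5 + z^4 - z^3 - 4*z^2 - 13*z - 3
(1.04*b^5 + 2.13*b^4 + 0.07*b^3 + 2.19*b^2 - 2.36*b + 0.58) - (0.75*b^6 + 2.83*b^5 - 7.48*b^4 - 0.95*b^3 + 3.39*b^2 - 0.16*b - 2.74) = -0.75*b^6 - 1.79*b^5 + 9.61*b^4 + 1.02*b^3 - 1.2*b^2 - 2.2*b + 3.32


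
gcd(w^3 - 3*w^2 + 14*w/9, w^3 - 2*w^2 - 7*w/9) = w^2 - 7*w/3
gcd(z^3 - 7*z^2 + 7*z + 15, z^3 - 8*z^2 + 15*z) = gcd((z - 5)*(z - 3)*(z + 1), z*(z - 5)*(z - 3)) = z^2 - 8*z + 15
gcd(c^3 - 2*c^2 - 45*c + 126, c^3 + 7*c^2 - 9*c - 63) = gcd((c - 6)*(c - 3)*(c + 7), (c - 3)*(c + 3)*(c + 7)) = c^2 + 4*c - 21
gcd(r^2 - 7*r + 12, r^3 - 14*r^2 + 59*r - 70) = 1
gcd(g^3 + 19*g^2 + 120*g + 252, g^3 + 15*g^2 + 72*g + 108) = g^2 + 12*g + 36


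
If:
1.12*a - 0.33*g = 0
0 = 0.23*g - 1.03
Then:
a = 1.32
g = 4.48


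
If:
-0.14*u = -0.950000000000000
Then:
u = 6.79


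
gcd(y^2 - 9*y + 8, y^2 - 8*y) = y - 8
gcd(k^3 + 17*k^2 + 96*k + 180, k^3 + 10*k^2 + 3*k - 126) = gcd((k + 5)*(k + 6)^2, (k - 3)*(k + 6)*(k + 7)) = k + 6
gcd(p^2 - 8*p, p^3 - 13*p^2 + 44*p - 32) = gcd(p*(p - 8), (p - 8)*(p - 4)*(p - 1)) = p - 8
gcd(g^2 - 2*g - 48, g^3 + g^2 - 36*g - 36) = g + 6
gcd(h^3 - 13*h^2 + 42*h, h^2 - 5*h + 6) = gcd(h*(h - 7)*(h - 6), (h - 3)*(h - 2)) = 1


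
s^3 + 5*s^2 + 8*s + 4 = (s + 1)*(s + 2)^2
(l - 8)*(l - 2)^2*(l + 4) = l^4 - 8*l^3 - 12*l^2 + 112*l - 128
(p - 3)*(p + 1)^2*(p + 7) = p^4 + 6*p^3 - 12*p^2 - 38*p - 21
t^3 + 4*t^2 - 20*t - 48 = (t - 4)*(t + 2)*(t + 6)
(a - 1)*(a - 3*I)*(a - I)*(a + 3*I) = a^4 - a^3 - I*a^3 + 9*a^2 + I*a^2 - 9*a - 9*I*a + 9*I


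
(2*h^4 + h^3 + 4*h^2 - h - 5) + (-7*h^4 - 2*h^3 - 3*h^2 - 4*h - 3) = -5*h^4 - h^3 + h^2 - 5*h - 8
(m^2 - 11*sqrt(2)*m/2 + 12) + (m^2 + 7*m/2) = 2*m^2 - 11*sqrt(2)*m/2 + 7*m/2 + 12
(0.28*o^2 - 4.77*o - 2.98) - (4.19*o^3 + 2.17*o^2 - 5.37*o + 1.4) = -4.19*o^3 - 1.89*o^2 + 0.600000000000001*o - 4.38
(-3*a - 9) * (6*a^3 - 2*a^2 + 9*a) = -18*a^4 - 48*a^3 - 9*a^2 - 81*a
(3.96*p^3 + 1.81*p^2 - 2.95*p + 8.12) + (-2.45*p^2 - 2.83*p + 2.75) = 3.96*p^3 - 0.64*p^2 - 5.78*p + 10.87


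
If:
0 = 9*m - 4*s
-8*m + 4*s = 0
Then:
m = 0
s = 0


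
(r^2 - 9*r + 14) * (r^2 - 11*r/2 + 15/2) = r^4 - 29*r^3/2 + 71*r^2 - 289*r/2 + 105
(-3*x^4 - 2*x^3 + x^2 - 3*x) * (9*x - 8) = -27*x^5 + 6*x^4 + 25*x^3 - 35*x^2 + 24*x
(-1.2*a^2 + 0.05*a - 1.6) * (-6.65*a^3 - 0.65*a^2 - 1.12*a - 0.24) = 7.98*a^5 + 0.4475*a^4 + 11.9515*a^3 + 1.272*a^2 + 1.78*a + 0.384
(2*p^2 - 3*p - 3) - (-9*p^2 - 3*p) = 11*p^2 - 3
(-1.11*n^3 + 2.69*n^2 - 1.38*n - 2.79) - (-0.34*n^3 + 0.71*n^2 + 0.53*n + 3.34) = -0.77*n^3 + 1.98*n^2 - 1.91*n - 6.13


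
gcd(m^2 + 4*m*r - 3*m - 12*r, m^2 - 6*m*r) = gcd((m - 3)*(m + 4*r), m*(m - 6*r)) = 1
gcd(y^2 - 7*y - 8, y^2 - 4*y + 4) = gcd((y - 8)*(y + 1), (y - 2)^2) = 1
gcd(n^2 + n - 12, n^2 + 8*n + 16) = n + 4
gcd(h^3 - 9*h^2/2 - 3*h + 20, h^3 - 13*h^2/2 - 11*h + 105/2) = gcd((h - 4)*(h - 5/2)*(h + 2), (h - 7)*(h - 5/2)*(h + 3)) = h - 5/2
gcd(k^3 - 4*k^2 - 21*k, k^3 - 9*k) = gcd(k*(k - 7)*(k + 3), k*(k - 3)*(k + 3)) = k^2 + 3*k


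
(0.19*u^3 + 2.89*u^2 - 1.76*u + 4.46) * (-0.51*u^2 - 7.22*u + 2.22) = -0.0969*u^5 - 2.8457*u^4 - 19.5464*u^3 + 16.8484*u^2 - 36.1084*u + 9.9012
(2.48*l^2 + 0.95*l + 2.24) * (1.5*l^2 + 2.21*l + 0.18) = 3.72*l^4 + 6.9058*l^3 + 5.9059*l^2 + 5.1214*l + 0.4032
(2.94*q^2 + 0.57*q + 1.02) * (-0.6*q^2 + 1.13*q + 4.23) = -1.764*q^4 + 2.9802*q^3 + 12.4683*q^2 + 3.5637*q + 4.3146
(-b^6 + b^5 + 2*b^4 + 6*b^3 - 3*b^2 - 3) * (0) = 0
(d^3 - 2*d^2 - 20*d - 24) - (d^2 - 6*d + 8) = d^3 - 3*d^2 - 14*d - 32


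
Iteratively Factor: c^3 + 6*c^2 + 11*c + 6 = (c + 3)*(c^2 + 3*c + 2) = (c + 2)*(c + 3)*(c + 1)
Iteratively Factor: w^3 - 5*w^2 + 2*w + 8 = (w - 2)*(w^2 - 3*w - 4) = (w - 4)*(w - 2)*(w + 1)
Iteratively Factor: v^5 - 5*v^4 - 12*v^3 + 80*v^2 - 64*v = (v - 4)*(v^4 - v^3 - 16*v^2 + 16*v) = (v - 4)^2*(v^3 + 3*v^2 - 4*v) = (v - 4)^2*(v - 1)*(v^2 + 4*v) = (v - 4)^2*(v - 1)*(v + 4)*(v)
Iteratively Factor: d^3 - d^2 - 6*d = (d)*(d^2 - d - 6) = d*(d + 2)*(d - 3)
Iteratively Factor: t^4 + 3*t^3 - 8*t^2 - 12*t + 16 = (t - 2)*(t^3 + 5*t^2 + 2*t - 8) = (t - 2)*(t + 2)*(t^2 + 3*t - 4) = (t - 2)*(t + 2)*(t + 4)*(t - 1)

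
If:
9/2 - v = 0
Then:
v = 9/2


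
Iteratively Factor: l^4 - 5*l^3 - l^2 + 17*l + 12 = (l + 1)*(l^3 - 6*l^2 + 5*l + 12) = (l + 1)^2*(l^2 - 7*l + 12) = (l - 4)*(l + 1)^2*(l - 3)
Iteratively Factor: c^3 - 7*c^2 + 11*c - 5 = (c - 1)*(c^2 - 6*c + 5) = (c - 5)*(c - 1)*(c - 1)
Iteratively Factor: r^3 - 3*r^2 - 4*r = (r + 1)*(r^2 - 4*r) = r*(r + 1)*(r - 4)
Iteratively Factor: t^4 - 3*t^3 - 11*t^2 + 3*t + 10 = (t + 1)*(t^3 - 4*t^2 - 7*t + 10) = (t + 1)*(t + 2)*(t^2 - 6*t + 5) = (t - 5)*(t + 1)*(t + 2)*(t - 1)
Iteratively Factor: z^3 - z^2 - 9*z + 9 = (z - 3)*(z^2 + 2*z - 3) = (z - 3)*(z + 3)*(z - 1)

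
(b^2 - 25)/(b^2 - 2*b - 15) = (b + 5)/(b + 3)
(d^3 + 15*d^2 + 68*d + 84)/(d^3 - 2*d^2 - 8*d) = (d^2 + 13*d + 42)/(d*(d - 4))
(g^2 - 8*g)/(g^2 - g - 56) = g/(g + 7)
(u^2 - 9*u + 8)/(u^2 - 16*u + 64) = (u - 1)/(u - 8)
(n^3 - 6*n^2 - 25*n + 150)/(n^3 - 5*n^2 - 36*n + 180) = (n + 5)/(n + 6)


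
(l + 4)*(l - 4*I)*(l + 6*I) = l^3 + 4*l^2 + 2*I*l^2 + 24*l + 8*I*l + 96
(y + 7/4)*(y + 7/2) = y^2 + 21*y/4 + 49/8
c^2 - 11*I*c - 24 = (c - 8*I)*(c - 3*I)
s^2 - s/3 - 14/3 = (s - 7/3)*(s + 2)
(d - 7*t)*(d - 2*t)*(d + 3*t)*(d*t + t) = d^4*t - 6*d^3*t^2 + d^3*t - 13*d^2*t^3 - 6*d^2*t^2 + 42*d*t^4 - 13*d*t^3 + 42*t^4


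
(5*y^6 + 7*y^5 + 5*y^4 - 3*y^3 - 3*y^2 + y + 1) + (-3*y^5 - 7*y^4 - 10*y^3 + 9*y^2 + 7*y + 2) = 5*y^6 + 4*y^5 - 2*y^4 - 13*y^3 + 6*y^2 + 8*y + 3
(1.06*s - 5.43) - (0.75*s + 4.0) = 0.31*s - 9.43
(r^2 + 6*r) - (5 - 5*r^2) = 6*r^2 + 6*r - 5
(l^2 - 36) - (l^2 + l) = -l - 36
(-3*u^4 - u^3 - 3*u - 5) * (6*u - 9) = -18*u^5 + 21*u^4 + 9*u^3 - 18*u^2 - 3*u + 45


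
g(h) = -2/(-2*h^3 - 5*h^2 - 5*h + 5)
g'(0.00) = -0.40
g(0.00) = -0.40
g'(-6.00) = 0.00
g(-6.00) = -0.00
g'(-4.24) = -0.02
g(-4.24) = -0.02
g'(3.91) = -0.01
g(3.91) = 0.01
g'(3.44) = -0.01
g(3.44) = 0.01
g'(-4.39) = -0.02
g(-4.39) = -0.02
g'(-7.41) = -0.00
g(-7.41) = -0.00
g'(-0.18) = -0.21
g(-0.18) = -0.35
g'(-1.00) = -0.04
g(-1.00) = -0.29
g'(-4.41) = -0.02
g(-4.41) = -0.02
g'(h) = -2*(6*h^2 + 10*h + 5)/(-2*h^3 - 5*h^2 - 5*h + 5)^2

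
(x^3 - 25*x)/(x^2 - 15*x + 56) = x*(x^2 - 25)/(x^2 - 15*x + 56)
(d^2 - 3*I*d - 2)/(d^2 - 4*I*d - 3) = (d - 2*I)/(d - 3*I)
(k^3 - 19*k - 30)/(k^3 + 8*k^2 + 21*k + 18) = (k - 5)/(k + 3)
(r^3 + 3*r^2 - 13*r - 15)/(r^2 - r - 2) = (r^2 + 2*r - 15)/(r - 2)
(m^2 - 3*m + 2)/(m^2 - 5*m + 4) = (m - 2)/(m - 4)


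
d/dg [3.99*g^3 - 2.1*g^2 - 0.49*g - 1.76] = 11.97*g^2 - 4.2*g - 0.49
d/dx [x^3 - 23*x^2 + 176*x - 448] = 3*x^2 - 46*x + 176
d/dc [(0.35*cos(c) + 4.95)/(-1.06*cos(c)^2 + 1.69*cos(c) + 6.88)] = (-0.371*cos(c)^2 - 10.494*cos(c) + 5.9575)*sin(c)/(1.1236*cos(c)^4 - 3.5828*cos(c)^3 - 11.7295*cos(c)^2 + 23.2544*cos(c) + 47.3344)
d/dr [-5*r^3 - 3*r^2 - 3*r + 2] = -15*r^2 - 6*r - 3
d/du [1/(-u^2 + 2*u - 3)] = 2*(u - 1)/(u^2 - 2*u + 3)^2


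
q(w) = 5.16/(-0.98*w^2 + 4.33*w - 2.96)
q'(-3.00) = -0.09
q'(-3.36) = -0.07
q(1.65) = 3.40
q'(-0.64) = -0.77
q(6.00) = -0.42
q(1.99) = 2.91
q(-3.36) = -0.18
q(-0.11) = -1.50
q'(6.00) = 0.26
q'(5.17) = 0.65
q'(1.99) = -0.70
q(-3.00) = -0.21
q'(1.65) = -2.46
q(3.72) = -12.46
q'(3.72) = 89.14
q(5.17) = -0.76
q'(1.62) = -2.71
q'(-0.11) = -1.97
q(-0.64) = -0.84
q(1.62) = 3.48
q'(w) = 5.16*(1.96*w - 4.33)/(-0.98*w^2 + 4.33*w - 2.96)^2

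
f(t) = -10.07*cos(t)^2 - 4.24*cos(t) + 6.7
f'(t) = 20.14*sin(t)*cos(t) + 4.24*sin(t)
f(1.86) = 7.09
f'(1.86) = -1.44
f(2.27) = 5.26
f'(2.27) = -6.68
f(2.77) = 1.91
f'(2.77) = -5.27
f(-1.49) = 6.29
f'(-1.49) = -5.85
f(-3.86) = 4.18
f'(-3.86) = -7.19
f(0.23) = -6.97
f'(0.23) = 5.44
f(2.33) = 4.85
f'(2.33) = -6.98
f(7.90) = 6.87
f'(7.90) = 3.31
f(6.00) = -6.65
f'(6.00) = -6.59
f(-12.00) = -4.05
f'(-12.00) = 11.39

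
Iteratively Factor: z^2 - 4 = (z + 2)*(z - 2)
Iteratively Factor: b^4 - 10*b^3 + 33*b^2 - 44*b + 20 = (b - 5)*(b^3 - 5*b^2 + 8*b - 4) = (b - 5)*(b - 1)*(b^2 - 4*b + 4) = (b - 5)*(b - 2)*(b - 1)*(b - 2)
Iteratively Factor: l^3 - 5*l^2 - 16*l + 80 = (l + 4)*(l^2 - 9*l + 20) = (l - 5)*(l + 4)*(l - 4)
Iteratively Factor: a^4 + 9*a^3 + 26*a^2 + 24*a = (a + 4)*(a^3 + 5*a^2 + 6*a) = (a + 3)*(a + 4)*(a^2 + 2*a) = (a + 2)*(a + 3)*(a + 4)*(a)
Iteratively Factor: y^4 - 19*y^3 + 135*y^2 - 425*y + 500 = (y - 5)*(y^3 - 14*y^2 + 65*y - 100) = (y - 5)^2*(y^2 - 9*y + 20) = (y - 5)^3*(y - 4)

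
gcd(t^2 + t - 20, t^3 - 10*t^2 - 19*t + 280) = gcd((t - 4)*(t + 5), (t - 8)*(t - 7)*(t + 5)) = t + 5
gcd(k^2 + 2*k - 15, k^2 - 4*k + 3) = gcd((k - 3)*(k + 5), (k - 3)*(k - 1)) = k - 3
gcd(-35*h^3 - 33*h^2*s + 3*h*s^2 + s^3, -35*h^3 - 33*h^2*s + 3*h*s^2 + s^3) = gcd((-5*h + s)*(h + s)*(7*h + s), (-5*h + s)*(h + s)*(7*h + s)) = -35*h^3 - 33*h^2*s + 3*h*s^2 + s^3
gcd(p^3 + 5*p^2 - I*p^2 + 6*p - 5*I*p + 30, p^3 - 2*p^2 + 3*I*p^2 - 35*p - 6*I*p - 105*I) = p + 5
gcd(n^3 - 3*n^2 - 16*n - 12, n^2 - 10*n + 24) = n - 6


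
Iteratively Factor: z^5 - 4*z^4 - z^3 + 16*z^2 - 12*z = (z - 2)*(z^4 - 2*z^3 - 5*z^2 + 6*z) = (z - 2)*(z - 1)*(z^3 - z^2 - 6*z) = (z - 3)*(z - 2)*(z - 1)*(z^2 + 2*z) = z*(z - 3)*(z - 2)*(z - 1)*(z + 2)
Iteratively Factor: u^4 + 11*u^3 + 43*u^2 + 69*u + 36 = (u + 3)*(u^3 + 8*u^2 + 19*u + 12) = (u + 3)*(u + 4)*(u^2 + 4*u + 3) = (u + 1)*(u + 3)*(u + 4)*(u + 3)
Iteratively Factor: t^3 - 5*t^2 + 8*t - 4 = (t - 2)*(t^2 - 3*t + 2) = (t - 2)*(t - 1)*(t - 2)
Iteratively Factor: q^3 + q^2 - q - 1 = (q - 1)*(q^2 + 2*q + 1) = (q - 1)*(q + 1)*(q + 1)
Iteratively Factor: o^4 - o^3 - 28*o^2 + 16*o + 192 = (o - 4)*(o^3 + 3*o^2 - 16*o - 48) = (o - 4)*(o + 4)*(o^2 - o - 12) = (o - 4)^2*(o + 4)*(o + 3)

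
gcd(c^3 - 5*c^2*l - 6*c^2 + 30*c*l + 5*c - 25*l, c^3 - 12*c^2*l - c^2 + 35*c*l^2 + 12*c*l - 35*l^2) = c^2 - 5*c*l - c + 5*l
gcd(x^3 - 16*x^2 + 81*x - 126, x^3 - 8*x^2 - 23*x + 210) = x^2 - 13*x + 42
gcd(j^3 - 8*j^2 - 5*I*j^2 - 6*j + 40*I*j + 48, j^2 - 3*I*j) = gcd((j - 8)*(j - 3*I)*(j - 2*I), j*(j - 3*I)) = j - 3*I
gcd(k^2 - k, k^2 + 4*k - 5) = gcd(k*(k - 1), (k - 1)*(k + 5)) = k - 1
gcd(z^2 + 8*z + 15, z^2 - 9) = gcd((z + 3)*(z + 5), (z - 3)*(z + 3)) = z + 3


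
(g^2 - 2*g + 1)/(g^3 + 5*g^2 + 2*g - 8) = (g - 1)/(g^2 + 6*g + 8)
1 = 1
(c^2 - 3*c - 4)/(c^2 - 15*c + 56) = (c^2 - 3*c - 4)/(c^2 - 15*c + 56)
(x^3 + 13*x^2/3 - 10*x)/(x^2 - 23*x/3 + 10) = x*(x + 6)/(x - 6)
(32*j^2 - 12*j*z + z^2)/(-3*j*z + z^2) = (-32*j^2 + 12*j*z - z^2)/(z*(3*j - z))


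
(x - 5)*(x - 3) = x^2 - 8*x + 15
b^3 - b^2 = b^2*(b - 1)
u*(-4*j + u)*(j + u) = -4*j^2*u - 3*j*u^2 + u^3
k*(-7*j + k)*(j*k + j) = -7*j^2*k^2 - 7*j^2*k + j*k^3 + j*k^2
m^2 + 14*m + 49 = (m + 7)^2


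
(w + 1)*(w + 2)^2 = w^3 + 5*w^2 + 8*w + 4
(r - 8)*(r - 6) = r^2 - 14*r + 48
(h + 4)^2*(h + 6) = h^3 + 14*h^2 + 64*h + 96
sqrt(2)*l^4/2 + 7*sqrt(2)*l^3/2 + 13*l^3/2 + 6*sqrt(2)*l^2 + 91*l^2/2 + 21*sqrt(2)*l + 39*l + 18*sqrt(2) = (l + 1)*(l + 6)*(l + 6*sqrt(2))*(sqrt(2)*l/2 + 1/2)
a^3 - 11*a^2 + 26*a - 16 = (a - 8)*(a - 2)*(a - 1)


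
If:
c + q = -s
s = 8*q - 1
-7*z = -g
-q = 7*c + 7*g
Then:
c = -441*z/62 - 1/62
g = 7*z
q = 49*z/62 + 7/62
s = 196*z/31 - 3/31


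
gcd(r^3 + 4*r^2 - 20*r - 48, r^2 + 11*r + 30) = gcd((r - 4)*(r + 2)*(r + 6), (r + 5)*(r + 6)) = r + 6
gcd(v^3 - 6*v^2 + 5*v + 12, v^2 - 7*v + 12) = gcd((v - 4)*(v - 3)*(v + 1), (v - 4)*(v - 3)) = v^2 - 7*v + 12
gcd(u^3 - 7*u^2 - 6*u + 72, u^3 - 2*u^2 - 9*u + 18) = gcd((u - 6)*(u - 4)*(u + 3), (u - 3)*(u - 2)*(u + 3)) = u + 3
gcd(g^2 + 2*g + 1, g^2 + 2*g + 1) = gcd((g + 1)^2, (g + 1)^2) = g^2 + 2*g + 1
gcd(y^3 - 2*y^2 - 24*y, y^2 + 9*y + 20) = y + 4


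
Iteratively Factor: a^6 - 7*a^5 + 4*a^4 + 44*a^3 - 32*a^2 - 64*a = (a)*(a^5 - 7*a^4 + 4*a^3 + 44*a^2 - 32*a - 64) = a*(a - 2)*(a^4 - 5*a^3 - 6*a^2 + 32*a + 32) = a*(a - 2)*(a + 1)*(a^3 - 6*a^2 + 32) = a*(a - 4)*(a - 2)*(a + 1)*(a^2 - 2*a - 8) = a*(a - 4)^2*(a - 2)*(a + 1)*(a + 2)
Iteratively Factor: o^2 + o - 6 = (o + 3)*(o - 2)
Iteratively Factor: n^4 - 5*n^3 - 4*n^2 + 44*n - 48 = (n - 2)*(n^3 - 3*n^2 - 10*n + 24) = (n - 2)^2*(n^2 - n - 12) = (n - 2)^2*(n + 3)*(n - 4)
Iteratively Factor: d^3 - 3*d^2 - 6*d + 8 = (d - 1)*(d^2 - 2*d - 8) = (d - 4)*(d - 1)*(d + 2)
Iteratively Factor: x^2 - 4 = (x + 2)*(x - 2)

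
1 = 1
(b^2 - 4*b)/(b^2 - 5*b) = (b - 4)/(b - 5)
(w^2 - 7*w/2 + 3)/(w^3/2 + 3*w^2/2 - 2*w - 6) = (2*w - 3)/(w^2 + 5*w + 6)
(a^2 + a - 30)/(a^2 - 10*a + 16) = (a^2 + a - 30)/(a^2 - 10*a + 16)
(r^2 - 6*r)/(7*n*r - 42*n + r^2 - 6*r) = r/(7*n + r)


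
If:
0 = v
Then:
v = 0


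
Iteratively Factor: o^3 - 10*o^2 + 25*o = (o - 5)*(o^2 - 5*o) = (o - 5)^2*(o)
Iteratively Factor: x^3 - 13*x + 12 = (x - 3)*(x^2 + 3*x - 4) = (x - 3)*(x + 4)*(x - 1)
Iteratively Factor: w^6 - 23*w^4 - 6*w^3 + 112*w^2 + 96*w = (w - 4)*(w^5 + 4*w^4 - 7*w^3 - 34*w^2 - 24*w) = (w - 4)*(w - 3)*(w^4 + 7*w^3 + 14*w^2 + 8*w) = (w - 4)*(w - 3)*(w + 1)*(w^3 + 6*w^2 + 8*w) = (w - 4)*(w - 3)*(w + 1)*(w + 2)*(w^2 + 4*w) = (w - 4)*(w - 3)*(w + 1)*(w + 2)*(w + 4)*(w)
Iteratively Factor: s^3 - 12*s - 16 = (s + 2)*(s^2 - 2*s - 8) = (s + 2)^2*(s - 4)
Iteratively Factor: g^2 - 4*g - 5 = (g + 1)*(g - 5)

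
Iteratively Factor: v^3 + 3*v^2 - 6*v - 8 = (v - 2)*(v^2 + 5*v + 4) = (v - 2)*(v + 1)*(v + 4)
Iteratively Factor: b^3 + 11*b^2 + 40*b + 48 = (b + 4)*(b^2 + 7*b + 12) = (b + 3)*(b + 4)*(b + 4)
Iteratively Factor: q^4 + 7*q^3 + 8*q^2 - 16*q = (q + 4)*(q^3 + 3*q^2 - 4*q) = (q - 1)*(q + 4)*(q^2 + 4*q) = (q - 1)*(q + 4)^2*(q)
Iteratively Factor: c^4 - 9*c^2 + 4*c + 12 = (c + 1)*(c^3 - c^2 - 8*c + 12) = (c - 2)*(c + 1)*(c^2 + c - 6) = (c - 2)*(c + 1)*(c + 3)*(c - 2)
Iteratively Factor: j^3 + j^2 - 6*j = (j - 2)*(j^2 + 3*j) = (j - 2)*(j + 3)*(j)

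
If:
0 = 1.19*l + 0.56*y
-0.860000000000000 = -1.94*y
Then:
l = -0.21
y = 0.44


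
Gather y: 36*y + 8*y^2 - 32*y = 8*y^2 + 4*y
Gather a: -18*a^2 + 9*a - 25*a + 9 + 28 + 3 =-18*a^2 - 16*a + 40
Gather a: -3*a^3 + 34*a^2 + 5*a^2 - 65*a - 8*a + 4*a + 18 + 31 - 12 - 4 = -3*a^3 + 39*a^2 - 69*a + 33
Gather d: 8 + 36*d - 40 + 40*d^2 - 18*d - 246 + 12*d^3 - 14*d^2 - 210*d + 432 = 12*d^3 + 26*d^2 - 192*d + 154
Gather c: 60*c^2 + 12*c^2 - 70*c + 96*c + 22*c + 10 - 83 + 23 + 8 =72*c^2 + 48*c - 42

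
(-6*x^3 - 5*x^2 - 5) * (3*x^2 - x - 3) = -18*x^5 - 9*x^4 + 23*x^3 + 5*x + 15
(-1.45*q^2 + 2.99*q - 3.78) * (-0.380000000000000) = 0.551*q^2 - 1.1362*q + 1.4364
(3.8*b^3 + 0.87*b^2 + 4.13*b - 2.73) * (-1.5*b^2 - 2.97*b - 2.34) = -5.7*b^5 - 12.591*b^4 - 17.6709*b^3 - 10.2069*b^2 - 1.5561*b + 6.3882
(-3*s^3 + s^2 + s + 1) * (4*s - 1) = -12*s^4 + 7*s^3 + 3*s^2 + 3*s - 1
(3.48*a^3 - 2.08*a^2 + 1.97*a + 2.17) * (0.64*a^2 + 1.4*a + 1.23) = 2.2272*a^5 + 3.5408*a^4 + 2.6292*a^3 + 1.5884*a^2 + 5.4611*a + 2.6691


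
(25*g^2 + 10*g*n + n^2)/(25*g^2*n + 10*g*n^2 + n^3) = 1/n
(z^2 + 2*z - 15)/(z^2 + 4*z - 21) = (z + 5)/(z + 7)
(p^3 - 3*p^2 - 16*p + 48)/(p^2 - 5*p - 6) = (-p^3 + 3*p^2 + 16*p - 48)/(-p^2 + 5*p + 6)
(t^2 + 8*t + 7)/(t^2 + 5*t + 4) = (t + 7)/(t + 4)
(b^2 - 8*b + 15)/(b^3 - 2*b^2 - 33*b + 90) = 1/(b + 6)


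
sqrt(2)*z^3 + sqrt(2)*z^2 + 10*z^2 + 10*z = z*(z + 5*sqrt(2))*(sqrt(2)*z + sqrt(2))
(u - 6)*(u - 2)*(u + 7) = u^3 - u^2 - 44*u + 84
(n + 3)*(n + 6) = n^2 + 9*n + 18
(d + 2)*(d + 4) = d^2 + 6*d + 8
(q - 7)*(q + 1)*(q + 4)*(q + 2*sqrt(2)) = q^4 - 2*q^3 + 2*sqrt(2)*q^3 - 31*q^2 - 4*sqrt(2)*q^2 - 62*sqrt(2)*q - 28*q - 56*sqrt(2)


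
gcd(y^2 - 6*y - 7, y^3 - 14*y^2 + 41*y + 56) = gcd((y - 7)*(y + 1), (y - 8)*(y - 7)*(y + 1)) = y^2 - 6*y - 7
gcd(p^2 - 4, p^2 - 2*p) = p - 2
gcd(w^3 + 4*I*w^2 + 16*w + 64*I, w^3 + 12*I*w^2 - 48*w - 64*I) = w^2 + 8*I*w - 16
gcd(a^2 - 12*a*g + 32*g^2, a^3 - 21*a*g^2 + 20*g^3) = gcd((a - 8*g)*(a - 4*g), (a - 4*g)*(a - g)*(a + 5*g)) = a - 4*g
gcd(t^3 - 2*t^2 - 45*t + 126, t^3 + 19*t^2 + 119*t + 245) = t + 7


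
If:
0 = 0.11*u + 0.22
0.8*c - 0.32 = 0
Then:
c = 0.40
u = -2.00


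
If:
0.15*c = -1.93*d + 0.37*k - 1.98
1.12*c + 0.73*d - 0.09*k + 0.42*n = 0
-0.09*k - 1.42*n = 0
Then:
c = 0.346171130928209*n + 0.704351639783636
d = -3.05165981731451*n - 1.08064909117489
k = -15.7777777777778*n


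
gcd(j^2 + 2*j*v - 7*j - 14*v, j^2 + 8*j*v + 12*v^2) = j + 2*v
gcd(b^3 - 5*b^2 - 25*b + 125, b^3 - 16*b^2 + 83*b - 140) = b - 5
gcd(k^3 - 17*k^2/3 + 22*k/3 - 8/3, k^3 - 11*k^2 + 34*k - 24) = k^2 - 5*k + 4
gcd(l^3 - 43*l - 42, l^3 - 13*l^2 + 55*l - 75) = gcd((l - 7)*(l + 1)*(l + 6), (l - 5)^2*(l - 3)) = 1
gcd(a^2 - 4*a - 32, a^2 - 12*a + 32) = a - 8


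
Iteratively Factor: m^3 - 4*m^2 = (m - 4)*(m^2) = m*(m - 4)*(m)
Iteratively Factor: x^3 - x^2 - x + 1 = (x + 1)*(x^2 - 2*x + 1) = (x - 1)*(x + 1)*(x - 1)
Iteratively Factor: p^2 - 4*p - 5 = (p + 1)*(p - 5)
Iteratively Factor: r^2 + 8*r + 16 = (r + 4)*(r + 4)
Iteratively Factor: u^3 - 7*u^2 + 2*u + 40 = (u - 5)*(u^2 - 2*u - 8) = (u - 5)*(u - 4)*(u + 2)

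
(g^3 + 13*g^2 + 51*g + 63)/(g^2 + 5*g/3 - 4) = 3*(g^2 + 10*g + 21)/(3*g - 4)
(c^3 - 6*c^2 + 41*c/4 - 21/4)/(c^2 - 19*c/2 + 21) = (2*c^2 - 5*c + 3)/(2*(c - 6))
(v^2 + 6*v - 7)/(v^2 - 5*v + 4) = (v + 7)/(v - 4)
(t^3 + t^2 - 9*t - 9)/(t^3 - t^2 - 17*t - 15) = (t - 3)/(t - 5)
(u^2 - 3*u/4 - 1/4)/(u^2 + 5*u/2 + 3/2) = (4*u^2 - 3*u - 1)/(2*(2*u^2 + 5*u + 3))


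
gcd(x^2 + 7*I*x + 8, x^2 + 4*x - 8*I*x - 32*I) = 1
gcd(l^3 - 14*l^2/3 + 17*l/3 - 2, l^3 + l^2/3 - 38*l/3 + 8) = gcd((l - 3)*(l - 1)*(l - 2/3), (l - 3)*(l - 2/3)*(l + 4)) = l^2 - 11*l/3 + 2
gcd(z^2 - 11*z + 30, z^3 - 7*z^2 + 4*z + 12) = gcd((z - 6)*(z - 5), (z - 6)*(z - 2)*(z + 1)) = z - 6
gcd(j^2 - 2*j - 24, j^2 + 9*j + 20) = j + 4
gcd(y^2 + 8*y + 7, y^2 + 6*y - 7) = y + 7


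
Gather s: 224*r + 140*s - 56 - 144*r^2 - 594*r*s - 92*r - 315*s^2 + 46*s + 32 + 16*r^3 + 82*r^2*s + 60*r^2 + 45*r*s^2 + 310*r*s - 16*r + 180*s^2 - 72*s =16*r^3 - 84*r^2 + 116*r + s^2*(45*r - 135) + s*(82*r^2 - 284*r + 114) - 24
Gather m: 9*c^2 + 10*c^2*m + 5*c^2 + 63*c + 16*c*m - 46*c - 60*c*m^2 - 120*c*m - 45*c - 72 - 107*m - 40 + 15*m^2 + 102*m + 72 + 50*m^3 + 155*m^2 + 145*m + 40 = 14*c^2 - 28*c + 50*m^3 + m^2*(170 - 60*c) + m*(10*c^2 - 104*c + 140)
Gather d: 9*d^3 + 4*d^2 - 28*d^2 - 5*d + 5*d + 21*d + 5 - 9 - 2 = 9*d^3 - 24*d^2 + 21*d - 6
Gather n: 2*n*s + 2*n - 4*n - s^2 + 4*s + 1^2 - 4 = n*(2*s - 2) - s^2 + 4*s - 3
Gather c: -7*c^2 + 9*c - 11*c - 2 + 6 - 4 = -7*c^2 - 2*c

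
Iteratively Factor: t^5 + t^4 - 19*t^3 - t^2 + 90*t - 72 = (t - 2)*(t^4 + 3*t^3 - 13*t^2 - 27*t + 36) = (t - 2)*(t - 1)*(t^3 + 4*t^2 - 9*t - 36) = (t - 3)*(t - 2)*(t - 1)*(t^2 + 7*t + 12) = (t - 3)*(t - 2)*(t - 1)*(t + 4)*(t + 3)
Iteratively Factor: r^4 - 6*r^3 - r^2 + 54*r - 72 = (r - 2)*(r^3 - 4*r^2 - 9*r + 36) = (r - 4)*(r - 2)*(r^2 - 9) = (r - 4)*(r - 3)*(r - 2)*(r + 3)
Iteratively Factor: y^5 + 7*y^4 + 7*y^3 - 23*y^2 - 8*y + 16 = (y + 1)*(y^4 + 6*y^3 + y^2 - 24*y + 16) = (y - 1)*(y + 1)*(y^3 + 7*y^2 + 8*y - 16) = (y - 1)^2*(y + 1)*(y^2 + 8*y + 16) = (y - 1)^2*(y + 1)*(y + 4)*(y + 4)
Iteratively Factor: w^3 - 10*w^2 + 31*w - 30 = (w - 3)*(w^2 - 7*w + 10) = (w - 3)*(w - 2)*(w - 5)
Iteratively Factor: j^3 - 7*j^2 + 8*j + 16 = (j - 4)*(j^2 - 3*j - 4) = (j - 4)*(j + 1)*(j - 4)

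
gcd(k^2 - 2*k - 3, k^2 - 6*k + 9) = k - 3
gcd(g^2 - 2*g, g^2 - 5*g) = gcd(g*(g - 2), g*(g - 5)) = g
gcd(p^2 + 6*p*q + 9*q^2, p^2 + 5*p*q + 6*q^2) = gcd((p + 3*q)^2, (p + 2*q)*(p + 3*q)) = p + 3*q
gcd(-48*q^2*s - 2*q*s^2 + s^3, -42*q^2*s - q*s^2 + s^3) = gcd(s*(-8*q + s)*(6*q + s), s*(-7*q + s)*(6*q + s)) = 6*q*s + s^2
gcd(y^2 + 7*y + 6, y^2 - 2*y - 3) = y + 1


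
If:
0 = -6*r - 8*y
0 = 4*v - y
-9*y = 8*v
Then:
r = 0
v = 0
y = 0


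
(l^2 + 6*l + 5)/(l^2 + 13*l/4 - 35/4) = 4*(l + 1)/(4*l - 7)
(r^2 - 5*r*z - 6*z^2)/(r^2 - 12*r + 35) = (r^2 - 5*r*z - 6*z^2)/(r^2 - 12*r + 35)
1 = 1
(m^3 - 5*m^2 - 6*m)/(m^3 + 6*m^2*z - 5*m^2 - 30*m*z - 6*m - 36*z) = m/(m + 6*z)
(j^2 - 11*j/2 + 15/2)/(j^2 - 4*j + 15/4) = 2*(j - 3)/(2*j - 3)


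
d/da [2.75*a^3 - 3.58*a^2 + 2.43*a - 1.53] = 8.25*a^2 - 7.16*a + 2.43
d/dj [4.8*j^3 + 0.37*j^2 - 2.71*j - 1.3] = 14.4*j^2 + 0.74*j - 2.71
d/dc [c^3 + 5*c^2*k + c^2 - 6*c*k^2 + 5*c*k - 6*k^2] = 3*c^2 + 10*c*k + 2*c - 6*k^2 + 5*k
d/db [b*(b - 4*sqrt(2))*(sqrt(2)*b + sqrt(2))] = 3*sqrt(2)*b^2 - 16*b + 2*sqrt(2)*b - 8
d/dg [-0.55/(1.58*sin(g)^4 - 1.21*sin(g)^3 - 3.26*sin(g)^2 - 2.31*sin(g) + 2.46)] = (3.476*sin(g)^3 - 1.9965*sin(g)^2 - 3.586*sin(g) - 1.2705)*cos(g)/(-1.58*sin(g)^4 + 1.21*sin(g)^3 + 3.26*sin(g)^2 + 2.31*sin(g) - 2.46)^2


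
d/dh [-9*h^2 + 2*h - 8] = 2 - 18*h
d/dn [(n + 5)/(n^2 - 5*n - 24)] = (n^2 - 5*n - (n + 5)*(2*n - 5) - 24)/(-n^2 + 5*n + 24)^2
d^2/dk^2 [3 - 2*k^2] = -4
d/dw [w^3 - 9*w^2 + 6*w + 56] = 3*w^2 - 18*w + 6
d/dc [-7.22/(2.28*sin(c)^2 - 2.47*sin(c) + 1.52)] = (32.9232*sin(c) - 17.8334)*cos(c)/(2.28*sin(c)^2 - 2.47*sin(c) + 1.52)^2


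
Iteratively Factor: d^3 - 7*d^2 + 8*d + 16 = (d - 4)*(d^2 - 3*d - 4) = (d - 4)*(d + 1)*(d - 4)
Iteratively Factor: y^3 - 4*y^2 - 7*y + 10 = (y - 1)*(y^2 - 3*y - 10) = (y - 5)*(y - 1)*(y + 2)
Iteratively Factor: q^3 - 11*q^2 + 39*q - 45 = (q - 5)*(q^2 - 6*q + 9) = (q - 5)*(q - 3)*(q - 3)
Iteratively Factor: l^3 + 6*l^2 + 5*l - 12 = (l - 1)*(l^2 + 7*l + 12) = (l - 1)*(l + 3)*(l + 4)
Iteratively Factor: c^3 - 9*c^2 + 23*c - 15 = (c - 1)*(c^2 - 8*c + 15) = (c - 5)*(c - 1)*(c - 3)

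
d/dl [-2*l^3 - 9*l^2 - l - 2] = -6*l^2 - 18*l - 1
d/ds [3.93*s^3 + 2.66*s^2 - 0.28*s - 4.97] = 11.79*s^2 + 5.32*s - 0.28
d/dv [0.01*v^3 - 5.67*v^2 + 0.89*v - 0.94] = 0.03*v^2 - 11.34*v + 0.89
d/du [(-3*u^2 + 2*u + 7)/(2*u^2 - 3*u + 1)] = (5*u^2 - 34*u + 23)/(4*u^4 - 12*u^3 + 13*u^2 - 6*u + 1)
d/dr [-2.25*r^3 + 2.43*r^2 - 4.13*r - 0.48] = -6.75*r^2 + 4.86*r - 4.13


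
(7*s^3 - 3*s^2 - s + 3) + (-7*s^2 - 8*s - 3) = 7*s^3 - 10*s^2 - 9*s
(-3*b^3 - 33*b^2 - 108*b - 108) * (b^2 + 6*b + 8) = -3*b^5 - 51*b^4 - 330*b^3 - 1020*b^2 - 1512*b - 864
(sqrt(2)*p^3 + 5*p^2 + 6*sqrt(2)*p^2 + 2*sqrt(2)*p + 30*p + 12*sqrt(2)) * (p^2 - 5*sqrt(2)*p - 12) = sqrt(2)*p^5 - 5*p^4 + 6*sqrt(2)*p^4 - 35*sqrt(2)*p^3 - 30*p^3 - 210*sqrt(2)*p^2 - 80*p^2 - 480*p - 24*sqrt(2)*p - 144*sqrt(2)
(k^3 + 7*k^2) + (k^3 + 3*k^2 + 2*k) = 2*k^3 + 10*k^2 + 2*k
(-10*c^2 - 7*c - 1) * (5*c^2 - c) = -50*c^4 - 25*c^3 + 2*c^2 + c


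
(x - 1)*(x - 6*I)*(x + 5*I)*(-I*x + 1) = -I*x^4 + I*x^3 - 31*I*x^2 + 30*x + 31*I*x - 30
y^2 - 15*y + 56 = (y - 8)*(y - 7)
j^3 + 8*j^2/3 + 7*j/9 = j*(j + 1/3)*(j + 7/3)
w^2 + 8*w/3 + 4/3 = (w + 2/3)*(w + 2)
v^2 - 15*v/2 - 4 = (v - 8)*(v + 1/2)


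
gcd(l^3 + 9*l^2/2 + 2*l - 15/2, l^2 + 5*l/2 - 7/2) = l - 1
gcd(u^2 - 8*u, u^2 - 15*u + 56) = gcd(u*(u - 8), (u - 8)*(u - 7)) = u - 8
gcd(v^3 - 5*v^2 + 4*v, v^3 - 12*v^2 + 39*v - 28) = v^2 - 5*v + 4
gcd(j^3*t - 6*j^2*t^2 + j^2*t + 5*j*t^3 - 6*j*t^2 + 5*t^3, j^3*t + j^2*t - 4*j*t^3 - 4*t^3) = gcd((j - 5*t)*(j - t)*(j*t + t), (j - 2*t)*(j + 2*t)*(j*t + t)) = j*t + t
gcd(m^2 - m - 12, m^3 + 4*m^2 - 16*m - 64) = m - 4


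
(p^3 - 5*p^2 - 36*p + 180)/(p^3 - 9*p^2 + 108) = (p^2 + p - 30)/(p^2 - 3*p - 18)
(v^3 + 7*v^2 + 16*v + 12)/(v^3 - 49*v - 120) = (v^2 + 4*v + 4)/(v^2 - 3*v - 40)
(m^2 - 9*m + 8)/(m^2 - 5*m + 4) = (m - 8)/(m - 4)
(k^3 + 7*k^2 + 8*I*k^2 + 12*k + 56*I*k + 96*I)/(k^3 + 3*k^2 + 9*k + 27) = (k^2 + k*(4 + 8*I) + 32*I)/(k^2 + 9)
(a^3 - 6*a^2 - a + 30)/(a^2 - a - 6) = a - 5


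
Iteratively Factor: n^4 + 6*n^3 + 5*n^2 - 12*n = (n + 3)*(n^3 + 3*n^2 - 4*n) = n*(n + 3)*(n^2 + 3*n - 4) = n*(n - 1)*(n + 3)*(n + 4)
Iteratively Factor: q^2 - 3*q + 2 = (q - 1)*(q - 2)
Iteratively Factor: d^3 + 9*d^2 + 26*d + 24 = (d + 2)*(d^2 + 7*d + 12) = (d + 2)*(d + 4)*(d + 3)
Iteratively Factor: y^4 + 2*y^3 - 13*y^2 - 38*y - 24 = (y + 3)*(y^3 - y^2 - 10*y - 8) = (y - 4)*(y + 3)*(y^2 + 3*y + 2) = (y - 4)*(y + 1)*(y + 3)*(y + 2)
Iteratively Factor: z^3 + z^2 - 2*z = (z)*(z^2 + z - 2) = z*(z + 2)*(z - 1)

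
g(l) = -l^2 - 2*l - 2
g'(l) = -2*l - 2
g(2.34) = -12.16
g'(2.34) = -6.68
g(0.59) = -3.53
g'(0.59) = -3.18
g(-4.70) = -14.69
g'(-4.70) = 7.40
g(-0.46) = -1.29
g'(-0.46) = -1.08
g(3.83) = -24.33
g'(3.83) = -9.66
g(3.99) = -25.90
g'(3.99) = -9.98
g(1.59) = -7.71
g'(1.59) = -5.18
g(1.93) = -9.58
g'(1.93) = -5.86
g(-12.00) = -122.00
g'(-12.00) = 22.00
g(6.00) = -50.00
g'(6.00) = -14.00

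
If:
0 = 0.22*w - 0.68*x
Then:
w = 3.09090909090909*x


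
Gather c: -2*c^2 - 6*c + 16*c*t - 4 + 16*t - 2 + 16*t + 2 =-2*c^2 + c*(16*t - 6) + 32*t - 4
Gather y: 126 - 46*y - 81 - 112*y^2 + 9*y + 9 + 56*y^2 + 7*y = -56*y^2 - 30*y + 54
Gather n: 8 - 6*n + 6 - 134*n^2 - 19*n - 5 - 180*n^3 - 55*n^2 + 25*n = -180*n^3 - 189*n^2 + 9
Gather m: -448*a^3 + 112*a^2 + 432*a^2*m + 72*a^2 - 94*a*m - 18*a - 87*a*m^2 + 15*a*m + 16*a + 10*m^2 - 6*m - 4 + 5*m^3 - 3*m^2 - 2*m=-448*a^3 + 184*a^2 - 2*a + 5*m^3 + m^2*(7 - 87*a) + m*(432*a^2 - 79*a - 8) - 4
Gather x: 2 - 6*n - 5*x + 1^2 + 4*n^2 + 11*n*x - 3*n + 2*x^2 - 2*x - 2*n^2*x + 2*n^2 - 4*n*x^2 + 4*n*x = 6*n^2 - 9*n + x^2*(2 - 4*n) + x*(-2*n^2 + 15*n - 7) + 3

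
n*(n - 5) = n^2 - 5*n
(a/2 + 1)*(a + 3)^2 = a^3/2 + 4*a^2 + 21*a/2 + 9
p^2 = p^2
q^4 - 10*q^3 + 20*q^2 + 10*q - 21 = (q - 7)*(q - 3)*(q - 1)*(q + 1)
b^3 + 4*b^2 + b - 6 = (b - 1)*(b + 2)*(b + 3)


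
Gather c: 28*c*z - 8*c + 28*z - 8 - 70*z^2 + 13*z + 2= c*(28*z - 8) - 70*z^2 + 41*z - 6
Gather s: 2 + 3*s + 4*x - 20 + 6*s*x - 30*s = s*(6*x - 27) + 4*x - 18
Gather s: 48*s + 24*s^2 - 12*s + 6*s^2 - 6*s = 30*s^2 + 30*s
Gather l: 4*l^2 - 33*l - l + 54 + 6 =4*l^2 - 34*l + 60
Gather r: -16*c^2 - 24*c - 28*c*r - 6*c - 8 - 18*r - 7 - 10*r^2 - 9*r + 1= -16*c^2 - 30*c - 10*r^2 + r*(-28*c - 27) - 14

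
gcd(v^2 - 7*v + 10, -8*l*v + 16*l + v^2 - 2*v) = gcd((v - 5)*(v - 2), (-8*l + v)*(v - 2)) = v - 2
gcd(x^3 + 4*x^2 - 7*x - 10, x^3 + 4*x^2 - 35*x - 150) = x + 5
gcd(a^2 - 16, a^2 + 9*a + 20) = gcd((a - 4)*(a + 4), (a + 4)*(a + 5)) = a + 4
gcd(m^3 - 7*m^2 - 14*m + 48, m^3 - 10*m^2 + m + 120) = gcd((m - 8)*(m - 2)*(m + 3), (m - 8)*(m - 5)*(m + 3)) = m^2 - 5*m - 24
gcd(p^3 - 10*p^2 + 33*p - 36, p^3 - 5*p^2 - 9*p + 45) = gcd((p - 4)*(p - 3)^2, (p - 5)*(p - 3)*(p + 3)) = p - 3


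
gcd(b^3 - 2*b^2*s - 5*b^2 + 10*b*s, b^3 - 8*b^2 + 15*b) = b^2 - 5*b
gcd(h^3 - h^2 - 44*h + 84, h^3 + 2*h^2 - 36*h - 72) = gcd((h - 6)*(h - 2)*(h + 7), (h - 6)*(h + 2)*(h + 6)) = h - 6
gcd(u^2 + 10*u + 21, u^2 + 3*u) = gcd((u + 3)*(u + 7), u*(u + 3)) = u + 3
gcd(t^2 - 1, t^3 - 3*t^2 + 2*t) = t - 1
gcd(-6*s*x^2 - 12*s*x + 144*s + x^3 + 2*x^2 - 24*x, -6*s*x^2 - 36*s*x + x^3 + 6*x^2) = -6*s*x - 36*s + x^2 + 6*x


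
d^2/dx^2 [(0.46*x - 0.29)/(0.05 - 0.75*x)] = 0.29175/(0.75*x - 0.05)^3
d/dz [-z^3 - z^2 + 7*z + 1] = -3*z^2 - 2*z + 7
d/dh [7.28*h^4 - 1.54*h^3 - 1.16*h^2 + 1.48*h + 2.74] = 29.12*h^3 - 4.62*h^2 - 2.32*h + 1.48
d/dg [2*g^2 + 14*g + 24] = 4*g + 14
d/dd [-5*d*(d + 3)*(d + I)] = -15*d^2 - 10*d*(3 + I) - 15*I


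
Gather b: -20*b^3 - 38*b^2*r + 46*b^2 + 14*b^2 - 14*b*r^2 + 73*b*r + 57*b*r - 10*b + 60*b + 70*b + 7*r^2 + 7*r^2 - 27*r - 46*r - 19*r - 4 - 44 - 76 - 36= -20*b^3 + b^2*(60 - 38*r) + b*(-14*r^2 + 130*r + 120) + 14*r^2 - 92*r - 160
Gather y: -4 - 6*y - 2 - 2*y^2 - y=-2*y^2 - 7*y - 6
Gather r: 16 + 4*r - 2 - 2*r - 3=2*r + 11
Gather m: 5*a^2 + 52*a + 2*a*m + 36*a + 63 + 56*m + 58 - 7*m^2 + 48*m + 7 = 5*a^2 + 88*a - 7*m^2 + m*(2*a + 104) + 128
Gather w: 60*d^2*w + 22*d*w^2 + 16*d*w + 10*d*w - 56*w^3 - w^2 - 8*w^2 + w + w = -56*w^3 + w^2*(22*d - 9) + w*(60*d^2 + 26*d + 2)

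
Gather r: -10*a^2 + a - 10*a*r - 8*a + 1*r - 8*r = -10*a^2 - 7*a + r*(-10*a - 7)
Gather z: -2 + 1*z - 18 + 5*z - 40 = 6*z - 60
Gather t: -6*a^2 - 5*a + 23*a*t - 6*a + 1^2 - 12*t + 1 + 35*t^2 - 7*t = -6*a^2 - 11*a + 35*t^2 + t*(23*a - 19) + 2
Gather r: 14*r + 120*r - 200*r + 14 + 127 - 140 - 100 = -66*r - 99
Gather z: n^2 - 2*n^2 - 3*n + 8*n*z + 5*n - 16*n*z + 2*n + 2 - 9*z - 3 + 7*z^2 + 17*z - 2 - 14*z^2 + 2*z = -n^2 + 4*n - 7*z^2 + z*(10 - 8*n) - 3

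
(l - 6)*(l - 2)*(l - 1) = l^3 - 9*l^2 + 20*l - 12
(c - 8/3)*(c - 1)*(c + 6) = c^3 + 7*c^2/3 - 58*c/3 + 16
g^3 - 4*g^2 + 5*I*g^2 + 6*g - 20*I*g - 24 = (g - 4)*(g - I)*(g + 6*I)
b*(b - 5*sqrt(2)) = b^2 - 5*sqrt(2)*b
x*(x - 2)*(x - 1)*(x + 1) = x^4 - 2*x^3 - x^2 + 2*x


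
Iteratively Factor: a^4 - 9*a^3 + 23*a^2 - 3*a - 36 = (a - 3)*(a^3 - 6*a^2 + 5*a + 12) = (a - 3)^2*(a^2 - 3*a - 4) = (a - 4)*(a - 3)^2*(a + 1)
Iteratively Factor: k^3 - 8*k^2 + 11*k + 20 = (k - 5)*(k^2 - 3*k - 4) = (k - 5)*(k - 4)*(k + 1)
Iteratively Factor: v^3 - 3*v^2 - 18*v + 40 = (v - 5)*(v^2 + 2*v - 8) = (v - 5)*(v + 4)*(v - 2)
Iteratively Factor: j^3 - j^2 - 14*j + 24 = (j - 3)*(j^2 + 2*j - 8) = (j - 3)*(j - 2)*(j + 4)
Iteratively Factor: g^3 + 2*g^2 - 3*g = (g + 3)*(g^2 - g) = g*(g + 3)*(g - 1)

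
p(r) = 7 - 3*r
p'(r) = -3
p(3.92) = -4.76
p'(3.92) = -3.00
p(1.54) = 2.38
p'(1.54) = -3.00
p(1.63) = 2.11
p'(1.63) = -3.00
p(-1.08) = 10.24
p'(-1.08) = -3.00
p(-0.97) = 9.91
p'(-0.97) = -3.00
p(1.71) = 1.87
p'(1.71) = -3.00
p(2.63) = -0.89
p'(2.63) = -3.00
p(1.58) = 2.26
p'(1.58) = -3.00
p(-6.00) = 25.00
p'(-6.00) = -3.00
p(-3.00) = 16.00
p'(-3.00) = -3.00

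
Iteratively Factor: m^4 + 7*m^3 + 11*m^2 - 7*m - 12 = (m + 1)*(m^3 + 6*m^2 + 5*m - 12) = (m + 1)*(m + 4)*(m^2 + 2*m - 3) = (m - 1)*(m + 1)*(m + 4)*(m + 3)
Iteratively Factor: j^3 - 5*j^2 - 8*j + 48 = (j - 4)*(j^2 - j - 12) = (j - 4)*(j + 3)*(j - 4)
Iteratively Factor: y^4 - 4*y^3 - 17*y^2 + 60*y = (y - 3)*(y^3 - y^2 - 20*y) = y*(y - 3)*(y^2 - y - 20) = y*(y - 5)*(y - 3)*(y + 4)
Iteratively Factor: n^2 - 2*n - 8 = (n - 4)*(n + 2)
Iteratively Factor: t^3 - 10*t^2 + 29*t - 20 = (t - 1)*(t^2 - 9*t + 20) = (t - 4)*(t - 1)*(t - 5)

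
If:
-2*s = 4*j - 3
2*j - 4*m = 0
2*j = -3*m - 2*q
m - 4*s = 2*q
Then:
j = 1/2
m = 1/4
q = -7/8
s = 1/2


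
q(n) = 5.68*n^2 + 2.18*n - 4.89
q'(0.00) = 2.18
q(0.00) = -4.89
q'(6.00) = 70.34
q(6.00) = 212.67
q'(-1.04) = -9.63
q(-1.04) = -1.01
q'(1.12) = 14.90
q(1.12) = 4.68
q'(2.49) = 30.47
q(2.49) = 35.75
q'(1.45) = 18.65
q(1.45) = 10.21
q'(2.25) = 27.74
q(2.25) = 28.77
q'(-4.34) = -47.12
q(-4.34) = 92.64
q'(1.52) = 19.45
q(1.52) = 11.55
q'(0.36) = 6.27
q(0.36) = -3.37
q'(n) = 11.36*n + 2.18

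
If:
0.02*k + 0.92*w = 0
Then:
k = -46.0*w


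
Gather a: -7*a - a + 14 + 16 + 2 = 32 - 8*a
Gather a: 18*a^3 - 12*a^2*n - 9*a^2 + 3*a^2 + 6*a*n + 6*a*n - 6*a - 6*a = 18*a^3 + a^2*(-12*n - 6) + a*(12*n - 12)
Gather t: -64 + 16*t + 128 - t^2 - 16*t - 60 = 4 - t^2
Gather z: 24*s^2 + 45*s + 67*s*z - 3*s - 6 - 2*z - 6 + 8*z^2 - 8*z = 24*s^2 + 42*s + 8*z^2 + z*(67*s - 10) - 12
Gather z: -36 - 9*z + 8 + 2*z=-7*z - 28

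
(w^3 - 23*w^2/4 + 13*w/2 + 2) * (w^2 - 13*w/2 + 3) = w^5 - 49*w^4/4 + 375*w^3/8 - 115*w^2/2 + 13*w/2 + 6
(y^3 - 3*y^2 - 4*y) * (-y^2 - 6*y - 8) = -y^5 - 3*y^4 + 14*y^3 + 48*y^2 + 32*y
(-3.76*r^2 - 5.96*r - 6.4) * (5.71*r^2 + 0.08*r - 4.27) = -21.4696*r^4 - 34.3324*r^3 - 20.9656*r^2 + 24.9372*r + 27.328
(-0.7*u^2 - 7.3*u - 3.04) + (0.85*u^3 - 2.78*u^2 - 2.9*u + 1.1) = 0.85*u^3 - 3.48*u^2 - 10.2*u - 1.94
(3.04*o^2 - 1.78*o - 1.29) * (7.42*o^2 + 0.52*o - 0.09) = 22.5568*o^4 - 11.6268*o^3 - 10.771*o^2 - 0.5106*o + 0.1161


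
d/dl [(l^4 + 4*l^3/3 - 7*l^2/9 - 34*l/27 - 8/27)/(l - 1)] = 3*l^2 + 14*l/3 + 14/9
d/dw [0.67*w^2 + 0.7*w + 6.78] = 1.34*w + 0.7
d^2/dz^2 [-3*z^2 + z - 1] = -6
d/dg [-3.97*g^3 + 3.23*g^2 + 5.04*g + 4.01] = -11.91*g^2 + 6.46*g + 5.04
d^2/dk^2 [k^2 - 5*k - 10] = 2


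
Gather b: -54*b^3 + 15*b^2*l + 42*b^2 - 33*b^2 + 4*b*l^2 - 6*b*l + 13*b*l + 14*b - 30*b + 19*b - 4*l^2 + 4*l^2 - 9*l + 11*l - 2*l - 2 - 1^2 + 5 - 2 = -54*b^3 + b^2*(15*l + 9) + b*(4*l^2 + 7*l + 3)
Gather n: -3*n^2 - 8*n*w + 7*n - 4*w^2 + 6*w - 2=-3*n^2 + n*(7 - 8*w) - 4*w^2 + 6*w - 2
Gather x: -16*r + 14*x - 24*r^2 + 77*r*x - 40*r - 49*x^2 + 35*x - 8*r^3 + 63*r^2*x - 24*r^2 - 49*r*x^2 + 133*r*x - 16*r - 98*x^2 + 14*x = -8*r^3 - 48*r^2 - 72*r + x^2*(-49*r - 147) + x*(63*r^2 + 210*r + 63)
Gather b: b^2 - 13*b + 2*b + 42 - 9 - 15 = b^2 - 11*b + 18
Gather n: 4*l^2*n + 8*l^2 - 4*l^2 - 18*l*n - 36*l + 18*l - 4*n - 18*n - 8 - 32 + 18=4*l^2 - 18*l + n*(4*l^2 - 18*l - 22) - 22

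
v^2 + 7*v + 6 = (v + 1)*(v + 6)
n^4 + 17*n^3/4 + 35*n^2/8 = n^2*(n + 7/4)*(n + 5/2)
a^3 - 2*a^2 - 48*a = a*(a - 8)*(a + 6)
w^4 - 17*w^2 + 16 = (w - 4)*(w - 1)*(w + 1)*(w + 4)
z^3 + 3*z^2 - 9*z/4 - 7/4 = (z - 1)*(z + 1/2)*(z + 7/2)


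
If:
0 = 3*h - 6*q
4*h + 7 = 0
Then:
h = -7/4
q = -7/8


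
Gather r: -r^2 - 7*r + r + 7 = -r^2 - 6*r + 7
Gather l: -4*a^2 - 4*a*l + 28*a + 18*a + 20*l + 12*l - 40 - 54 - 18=-4*a^2 + 46*a + l*(32 - 4*a) - 112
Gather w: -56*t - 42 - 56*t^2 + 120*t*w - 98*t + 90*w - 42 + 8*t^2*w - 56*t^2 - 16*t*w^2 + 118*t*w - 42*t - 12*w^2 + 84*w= -112*t^2 - 196*t + w^2*(-16*t - 12) + w*(8*t^2 + 238*t + 174) - 84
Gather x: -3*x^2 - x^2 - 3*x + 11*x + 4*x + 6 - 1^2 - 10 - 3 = -4*x^2 + 12*x - 8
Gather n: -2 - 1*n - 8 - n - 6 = -2*n - 16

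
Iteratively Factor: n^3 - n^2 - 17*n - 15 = (n - 5)*(n^2 + 4*n + 3) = (n - 5)*(n + 3)*(n + 1)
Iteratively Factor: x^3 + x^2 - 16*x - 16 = (x + 4)*(x^2 - 3*x - 4) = (x - 4)*(x + 4)*(x + 1)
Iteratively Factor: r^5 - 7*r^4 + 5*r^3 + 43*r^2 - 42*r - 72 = (r - 4)*(r^4 - 3*r^3 - 7*r^2 + 15*r + 18) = (r - 4)*(r + 1)*(r^3 - 4*r^2 - 3*r + 18) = (r - 4)*(r + 1)*(r + 2)*(r^2 - 6*r + 9) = (r - 4)*(r - 3)*(r + 1)*(r + 2)*(r - 3)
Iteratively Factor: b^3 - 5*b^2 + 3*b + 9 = (b - 3)*(b^2 - 2*b - 3) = (b - 3)*(b + 1)*(b - 3)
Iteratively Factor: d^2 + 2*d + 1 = (d + 1)*(d + 1)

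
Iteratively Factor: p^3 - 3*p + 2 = (p - 1)*(p^2 + p - 2) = (p - 1)^2*(p + 2)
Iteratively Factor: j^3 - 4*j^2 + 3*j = (j)*(j^2 - 4*j + 3) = j*(j - 3)*(j - 1)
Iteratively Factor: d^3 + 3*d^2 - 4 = (d + 2)*(d^2 + d - 2) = (d + 2)^2*(d - 1)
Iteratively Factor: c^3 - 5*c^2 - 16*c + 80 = (c + 4)*(c^2 - 9*c + 20) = (c - 4)*(c + 4)*(c - 5)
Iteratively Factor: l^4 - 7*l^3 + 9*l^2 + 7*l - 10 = (l + 1)*(l^3 - 8*l^2 + 17*l - 10) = (l - 5)*(l + 1)*(l^2 - 3*l + 2) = (l - 5)*(l - 1)*(l + 1)*(l - 2)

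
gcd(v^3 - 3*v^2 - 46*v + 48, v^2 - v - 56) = v - 8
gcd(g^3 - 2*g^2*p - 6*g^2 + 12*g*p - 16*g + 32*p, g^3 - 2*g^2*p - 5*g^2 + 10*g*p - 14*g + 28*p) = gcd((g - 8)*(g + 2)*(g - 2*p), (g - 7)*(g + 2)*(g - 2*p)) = -g^2 + 2*g*p - 2*g + 4*p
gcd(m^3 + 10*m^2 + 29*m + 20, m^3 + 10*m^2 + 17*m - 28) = m + 4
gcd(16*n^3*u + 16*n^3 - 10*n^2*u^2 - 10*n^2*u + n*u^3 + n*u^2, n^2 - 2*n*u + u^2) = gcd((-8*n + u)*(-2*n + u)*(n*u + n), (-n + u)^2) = 1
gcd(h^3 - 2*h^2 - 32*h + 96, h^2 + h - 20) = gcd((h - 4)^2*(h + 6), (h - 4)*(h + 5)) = h - 4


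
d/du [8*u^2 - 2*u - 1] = 16*u - 2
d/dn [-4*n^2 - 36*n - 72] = -8*n - 36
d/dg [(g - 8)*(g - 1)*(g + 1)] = 3*g^2 - 16*g - 1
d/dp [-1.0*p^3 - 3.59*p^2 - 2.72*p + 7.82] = -3.0*p^2 - 7.18*p - 2.72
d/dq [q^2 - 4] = 2*q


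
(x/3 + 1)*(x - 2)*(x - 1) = x^3/3 - 7*x/3 + 2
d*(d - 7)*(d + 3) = d^3 - 4*d^2 - 21*d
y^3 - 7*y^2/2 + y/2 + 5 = (y - 5/2)*(y - 2)*(y + 1)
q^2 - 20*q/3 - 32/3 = (q - 8)*(q + 4/3)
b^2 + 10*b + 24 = (b + 4)*(b + 6)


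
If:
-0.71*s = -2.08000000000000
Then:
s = 2.93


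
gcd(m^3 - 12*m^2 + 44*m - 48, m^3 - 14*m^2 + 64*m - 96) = m^2 - 10*m + 24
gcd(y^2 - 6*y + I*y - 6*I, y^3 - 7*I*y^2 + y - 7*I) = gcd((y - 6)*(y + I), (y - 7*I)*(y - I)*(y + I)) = y + I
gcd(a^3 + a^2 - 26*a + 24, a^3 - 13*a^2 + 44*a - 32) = a^2 - 5*a + 4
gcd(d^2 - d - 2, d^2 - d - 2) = d^2 - d - 2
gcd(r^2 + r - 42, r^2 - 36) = r - 6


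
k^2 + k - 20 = (k - 4)*(k + 5)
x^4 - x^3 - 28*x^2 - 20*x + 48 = (x - 6)*(x - 1)*(x + 2)*(x + 4)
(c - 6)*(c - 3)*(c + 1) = c^3 - 8*c^2 + 9*c + 18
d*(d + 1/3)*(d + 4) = d^3 + 13*d^2/3 + 4*d/3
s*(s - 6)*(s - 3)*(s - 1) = s^4 - 10*s^3 + 27*s^2 - 18*s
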